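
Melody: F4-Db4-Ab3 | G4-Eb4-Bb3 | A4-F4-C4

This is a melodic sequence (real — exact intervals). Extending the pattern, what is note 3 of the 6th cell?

Grouping in 3s, the 3rd note of each cell is Ab3, Bb3, C4.
Extending up a 2nd: D4 → E4 → F#4.

F#4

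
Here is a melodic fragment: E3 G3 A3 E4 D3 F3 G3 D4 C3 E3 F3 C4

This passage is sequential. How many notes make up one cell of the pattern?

Try groups of 4 (3 cells in 12 notes):
E3 G3 A3 E4 | D3 F3 G3 D4 | C3 E3 F3 C4
Every group is a transposition down a 2nd of the one before; no shorter unit works.

4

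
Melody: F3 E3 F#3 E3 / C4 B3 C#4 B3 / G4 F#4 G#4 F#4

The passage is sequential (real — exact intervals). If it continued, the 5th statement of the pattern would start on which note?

Unit = 4 notes; the statements start on F3, C4, G4, moving up a 5th each time.
Extending the heads up a 5th: D5 → A5.

A5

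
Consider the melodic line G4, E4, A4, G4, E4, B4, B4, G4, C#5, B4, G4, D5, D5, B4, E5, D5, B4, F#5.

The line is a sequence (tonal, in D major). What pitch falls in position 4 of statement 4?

With 6-note cells, note 4 of each statement runs G4, B4, D5.
One more up a 3rd gives F#5.

F#5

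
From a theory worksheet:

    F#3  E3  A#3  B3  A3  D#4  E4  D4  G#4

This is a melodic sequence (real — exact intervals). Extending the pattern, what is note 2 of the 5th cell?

With 3-note cells, note 2 of each statement runs E3, A3, D4.
Extending up a 4th: G4 → C5.

C5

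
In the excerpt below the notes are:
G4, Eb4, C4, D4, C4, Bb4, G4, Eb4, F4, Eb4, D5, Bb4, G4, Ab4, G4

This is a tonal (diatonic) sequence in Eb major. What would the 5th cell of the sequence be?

Ab5 F5 D5 Eb5 D5

Taking 5-note groups, the heads are G4, Bb4, D5: the pattern moves up a 3rd.
Continuing the starts: F5 → Ab5.
From Ab5 the diatonic shape gives Ab5 F5 D5 Eb5 D5.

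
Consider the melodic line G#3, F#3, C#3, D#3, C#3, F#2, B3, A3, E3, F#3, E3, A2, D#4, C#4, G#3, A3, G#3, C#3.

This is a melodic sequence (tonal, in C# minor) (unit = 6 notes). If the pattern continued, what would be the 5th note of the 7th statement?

Grouping in 6s, the 5th note of each cell is C#3, E3, G#3.
Carrying that up a 3rd forward: B3 → D#4 → F#4 → A4.

A4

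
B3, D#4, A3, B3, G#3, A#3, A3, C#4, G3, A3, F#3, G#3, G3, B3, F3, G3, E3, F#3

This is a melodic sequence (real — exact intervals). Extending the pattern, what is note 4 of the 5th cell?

Grouping in 6s, the 4th note of each cell is B3, A3, G3.
Carrying that down a 2nd forward: F3 → Eb3.

Eb3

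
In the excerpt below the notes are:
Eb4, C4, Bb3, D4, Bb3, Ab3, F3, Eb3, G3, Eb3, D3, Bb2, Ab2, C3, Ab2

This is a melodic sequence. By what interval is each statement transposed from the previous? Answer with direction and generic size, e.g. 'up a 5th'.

The 5-note cells begin on Eb4, Ab3, D3 — each down a 5th from the last.
Eb4 to Ab3 is down a 5th.

down a 5th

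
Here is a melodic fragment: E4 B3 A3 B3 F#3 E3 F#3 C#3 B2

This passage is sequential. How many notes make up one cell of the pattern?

Try groups of 3 (3 cells in 9 notes):
E4 B3 A3 | B3 F#3 E3 | F#3 C#3 B2
Each cell is the previous one down a 4th — so the unit is 3 notes.

3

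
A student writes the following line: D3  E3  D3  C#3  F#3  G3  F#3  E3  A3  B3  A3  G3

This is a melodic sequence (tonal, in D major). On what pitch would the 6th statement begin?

G4

The 4-note cells begin on D3, F#3, A3 — each up a 3rd from the last.
Continuing: C#4 → E4 → G4. Statement 6 starts on G4.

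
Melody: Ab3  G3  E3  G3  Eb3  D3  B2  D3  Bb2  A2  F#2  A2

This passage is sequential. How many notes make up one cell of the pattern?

12 notes total. Splitting into 3 groups of 4:
Ab3 G3 E3 G3 | Eb3 D3 B2 D3 | Bb2 A2 F#2 A2
Each cell is the previous one down a 4th — so the unit is 4 notes.

4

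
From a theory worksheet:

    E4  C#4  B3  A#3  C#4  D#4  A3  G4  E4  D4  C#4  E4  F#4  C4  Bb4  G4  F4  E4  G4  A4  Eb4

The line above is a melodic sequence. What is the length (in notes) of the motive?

21 notes total. Splitting into 3 groups of 7:
E4 C#4 B3 A#3 C#4 D#4 A3 | G4 E4 D4 C#4 E4 F#4 C4 | Bb4 G4 F4 E4 G4 A4 Eb4
Every group is a transposition up a 3rd of the one before; no shorter unit works.

7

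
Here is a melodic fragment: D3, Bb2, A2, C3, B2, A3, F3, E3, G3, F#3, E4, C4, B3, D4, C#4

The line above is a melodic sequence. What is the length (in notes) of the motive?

5

There are 15 notes; a 5-note unit gives 3 cells:
D3 Bb2 A2 C3 B2 | A3 F3 E3 G3 F#3 | E4 C4 B3 D4 C#4
Every group is a transposition up a 5th of the one before; no shorter unit works.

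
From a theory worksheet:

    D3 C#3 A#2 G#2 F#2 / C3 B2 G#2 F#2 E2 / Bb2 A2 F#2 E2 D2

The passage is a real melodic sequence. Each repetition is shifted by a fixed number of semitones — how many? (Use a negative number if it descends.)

-2

Taking 5-note groups, the heads are D3, C3, Bb2: the pattern moves down a 2nd.
D3→C3 is 48 − 50 = -2 semitones.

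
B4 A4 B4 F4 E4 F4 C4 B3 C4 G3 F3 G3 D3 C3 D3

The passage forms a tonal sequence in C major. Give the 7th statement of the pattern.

With a 3-note motive the entries are B4, F4, C4, G3, D3, each down a 4th from the previous.
Extending down a 4th: A2 → E2.
Statement 7 starts on E2 and keeps the same diatonic contour: E2 D2 E2.

E2 D2 E2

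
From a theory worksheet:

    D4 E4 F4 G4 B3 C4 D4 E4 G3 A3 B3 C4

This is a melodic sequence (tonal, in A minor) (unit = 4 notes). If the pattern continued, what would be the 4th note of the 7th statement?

B2

Grouping in 4s, the 4th note of each cell is G4, E4, C4.
Carrying that down a 3rd forward: A3 → F3 → D3 → B2.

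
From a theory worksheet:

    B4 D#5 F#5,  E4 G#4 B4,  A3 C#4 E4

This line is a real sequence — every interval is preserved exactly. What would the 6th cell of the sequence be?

C2 E2 G2

With a 3-note motive the entries are B4, E4, A3, each down a 5th from the previous.
Continuing the starts: D3 → G2 → C2.
Statement 6 starts on C2 and keeps the same exact contour: C2 E2 G2.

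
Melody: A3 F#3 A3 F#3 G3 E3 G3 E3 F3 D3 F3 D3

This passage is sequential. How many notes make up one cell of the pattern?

12 notes total. Splitting into 3 groups of 4:
A3 F#3 A3 F#3 | G3 E3 G3 E3 | F3 D3 F3 D3
Every group is a transposition down a 2nd of the one before; no shorter unit works.

4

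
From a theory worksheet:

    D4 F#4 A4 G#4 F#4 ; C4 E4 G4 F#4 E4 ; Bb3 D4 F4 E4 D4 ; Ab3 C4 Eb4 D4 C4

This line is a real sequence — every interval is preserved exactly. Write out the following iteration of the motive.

With a 5-note motive the entries are D4, C4, Bb3, Ab3, each down a 2nd from the previous.
From Gb3 the exact shape gives Gb3 Bb3 Db4 C4 Bb3.

Gb3 Bb3 Db4 C4 Bb3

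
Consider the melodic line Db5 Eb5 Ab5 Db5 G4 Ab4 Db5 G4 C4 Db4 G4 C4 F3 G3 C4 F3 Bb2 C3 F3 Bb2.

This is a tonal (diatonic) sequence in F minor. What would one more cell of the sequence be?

Taking 4-note groups, the heads are Db5, G4, C4, F3, Bb2: the pattern moves down a 5th.
Statement 6 starts on Eb2 and keeps the same diatonic contour: Eb2 F2 Bb2 Eb2.

Eb2 F2 Bb2 Eb2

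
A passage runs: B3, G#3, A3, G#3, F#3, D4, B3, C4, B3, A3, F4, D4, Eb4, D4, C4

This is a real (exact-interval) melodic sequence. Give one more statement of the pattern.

Ab4 F4 Gb4 F4 Eb4

With a 5-note motive the entries are B3, D4, F4, each up a 3rd from the previous.
So cell 4 is Ab4 F4 Gb4 F4 Eb4.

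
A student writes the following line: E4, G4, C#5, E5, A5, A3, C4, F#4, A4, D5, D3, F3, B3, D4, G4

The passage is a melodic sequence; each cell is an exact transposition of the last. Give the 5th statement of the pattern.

C2 Eb2 A2 C3 F3

With a 5-note motive the entries are E4, A3, D3, each down a 5th from the previous.
Extending down a 5th: G2 → C2.
Statement 5 starts on C2 and keeps the same exact contour: C2 Eb2 A2 C3 F3.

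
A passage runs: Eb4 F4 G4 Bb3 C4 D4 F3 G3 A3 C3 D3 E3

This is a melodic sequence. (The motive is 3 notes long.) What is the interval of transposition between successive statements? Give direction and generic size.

down a 4th

With a 3-note motive the entries are Eb4, Bb3, F3, C3, each down a 4th from the previous.
From Eb4 to Bb3: down a 4th.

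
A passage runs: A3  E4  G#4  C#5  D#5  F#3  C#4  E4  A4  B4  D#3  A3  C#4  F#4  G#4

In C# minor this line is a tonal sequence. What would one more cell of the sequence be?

The 5-note cells begin on A3, F#3, D#3 — each down a 3rd from the last.
From B2 the diatonic shape gives B2 F#3 A3 D#4 E4.

B2 F#3 A3 D#4 E4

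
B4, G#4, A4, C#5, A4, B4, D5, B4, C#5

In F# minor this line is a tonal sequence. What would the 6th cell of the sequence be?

The 3-note cells begin on B4, C#5, D5 — each up a 2nd from the last.
Extending up a 2nd: E5 → F#5 → G#5.
So cell 6 is G#5 E5 F#5.

G#5 E5 F#5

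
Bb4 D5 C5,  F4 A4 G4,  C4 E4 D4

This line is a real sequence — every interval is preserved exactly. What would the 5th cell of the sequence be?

Unit = 3 notes; the statements start on Bb4, F4, C4, moving down a 4th each time.
Carrying on: G3 → D3.
Statement 5 starts on D3 and keeps the same exact contour: D3 F#3 E3.

D3 F#3 E3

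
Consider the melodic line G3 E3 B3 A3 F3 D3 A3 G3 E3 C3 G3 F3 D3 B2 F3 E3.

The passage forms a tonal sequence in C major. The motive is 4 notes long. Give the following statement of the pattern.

Unit = 4 notes; the statements start on G3, F3, E3, D3, moving down a 2nd each time.
So cell 5 is C3 A2 E3 D3.

C3 A2 E3 D3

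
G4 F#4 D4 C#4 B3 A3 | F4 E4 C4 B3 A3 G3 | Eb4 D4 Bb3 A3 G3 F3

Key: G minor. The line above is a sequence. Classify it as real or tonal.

real

Each cell has the same semitone pattern (-1, -4, -1, -2, -2) — intervals are preserved exactly.
And F#4 lies outside G minor, so the sequence is real rather than tonal.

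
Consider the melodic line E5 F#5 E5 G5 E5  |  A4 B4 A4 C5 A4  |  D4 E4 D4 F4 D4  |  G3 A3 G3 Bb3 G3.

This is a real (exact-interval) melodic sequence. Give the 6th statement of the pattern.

Taking 5-note groups, the heads are E5, A4, D4, G3: the pattern moves down a 5th.
Carrying on: C3 → F2.
Statement 6 starts on F2 and keeps the same exact contour: F2 G2 F2 Ab2 F2.

F2 G2 F2 Ab2 F2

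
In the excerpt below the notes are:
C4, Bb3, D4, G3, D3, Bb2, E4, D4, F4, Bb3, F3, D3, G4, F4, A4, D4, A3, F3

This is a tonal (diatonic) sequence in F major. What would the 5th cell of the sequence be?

D5 C5 E5 A4 E4 C4

The 6-note cells begin on C4, E4, G4 — each up a 3rd from the last.
Extending up a 3rd: Bb4 → D5.
So cell 5 is D5 C5 E5 A4 E4 C4.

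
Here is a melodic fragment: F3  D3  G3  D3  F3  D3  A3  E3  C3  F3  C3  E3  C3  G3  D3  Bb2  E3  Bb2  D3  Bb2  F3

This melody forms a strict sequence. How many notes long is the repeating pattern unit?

7

Try groups of 7 (3 cells in 21 notes):
F3 D3 G3 D3 F3 D3 A3 | E3 C3 F3 C3 E3 C3 G3 | D3 Bb2 E3 Bb2 D3 Bb2 F3
Every group is a transposition down a 2nd of the one before; no shorter unit works.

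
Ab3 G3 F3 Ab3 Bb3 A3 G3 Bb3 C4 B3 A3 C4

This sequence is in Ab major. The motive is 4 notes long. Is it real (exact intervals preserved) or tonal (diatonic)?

Each cell has the same semitone pattern (-1, -2, 3) — intervals are preserved exactly.
And A3 lies outside Ab major, so the sequence is real rather than tonal.

real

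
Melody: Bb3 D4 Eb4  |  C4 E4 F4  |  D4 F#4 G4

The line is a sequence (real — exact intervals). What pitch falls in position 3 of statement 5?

B4

Grouping in 3s, the 3rd note of each cell is Eb4, F4, G4.
Extending up a 2nd: A4 → B4.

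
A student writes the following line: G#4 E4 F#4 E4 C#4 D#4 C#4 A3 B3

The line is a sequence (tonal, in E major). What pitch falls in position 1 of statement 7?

B2

Grouping in 3s, the 1st note of each cell is G#4, E4, C#4.
Carrying that down a 3rd forward: A3 → F#3 → D#3 → B2.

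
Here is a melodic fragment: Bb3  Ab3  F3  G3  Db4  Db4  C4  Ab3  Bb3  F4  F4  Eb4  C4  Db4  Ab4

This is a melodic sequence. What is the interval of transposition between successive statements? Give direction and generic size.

Unit = 5 notes; the statements start on Bb3, Db4, F4, moving up a 3rd each time.
Bb3 to Db4 is up a 3rd.

up a 3rd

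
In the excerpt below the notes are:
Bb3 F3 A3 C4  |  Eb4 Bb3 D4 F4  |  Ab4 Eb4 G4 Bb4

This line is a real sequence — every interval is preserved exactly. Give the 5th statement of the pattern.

The 4-note cells begin on Bb3, Eb4, Ab4 — each up a 4th from the last.
Extending up a 4th: Db5 → Gb5.
From Gb5 the exact shape gives Gb5 Db5 F5 Ab5.

Gb5 Db5 F5 Ab5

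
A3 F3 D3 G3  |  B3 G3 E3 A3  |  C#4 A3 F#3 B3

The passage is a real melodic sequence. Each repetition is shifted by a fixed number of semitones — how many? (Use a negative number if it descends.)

2

Taking 4-note groups, the heads are A3, B3, C#4: the pattern moves up a 2nd.
Counting half-steps from A3 to B3: 2.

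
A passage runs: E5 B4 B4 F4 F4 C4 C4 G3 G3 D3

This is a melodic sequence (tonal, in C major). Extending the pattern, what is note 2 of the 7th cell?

E2

With 2-note cells, note 2 of each statement runs B4, F4, C4, G3, D3.
Carrying that down a 4th forward: A2 → E2.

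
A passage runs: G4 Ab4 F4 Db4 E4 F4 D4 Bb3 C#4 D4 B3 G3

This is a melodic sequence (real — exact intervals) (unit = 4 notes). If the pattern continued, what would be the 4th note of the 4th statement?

E3

Grouping in 4s, the 4th note of each cell is Db4, Bb3, G3.
Each moves down a 3rd; the next is E3.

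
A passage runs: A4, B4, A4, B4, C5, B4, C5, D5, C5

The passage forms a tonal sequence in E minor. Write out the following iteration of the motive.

D5 E5 D5

With a 3-note motive the entries are A4, B4, C5, each up a 2nd from the previous.
So cell 4 is D5 E5 D5.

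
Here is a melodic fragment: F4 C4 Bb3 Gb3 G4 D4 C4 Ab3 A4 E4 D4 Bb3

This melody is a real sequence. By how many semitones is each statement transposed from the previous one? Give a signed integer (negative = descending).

With a 4-note motive the entries are F4, G4, A4, each up a 2nd from the previous.
Counting half-steps from F4 to G4: 2.

2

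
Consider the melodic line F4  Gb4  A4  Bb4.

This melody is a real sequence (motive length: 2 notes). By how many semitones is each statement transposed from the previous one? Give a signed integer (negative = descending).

4

Unit = 2 notes; the statements start on F4, A4, moving up a 3rd each time.
F4 to A4 spans +4 semitones.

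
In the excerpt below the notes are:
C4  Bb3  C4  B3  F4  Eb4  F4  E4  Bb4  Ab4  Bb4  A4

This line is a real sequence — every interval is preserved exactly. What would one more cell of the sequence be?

Eb5 Db5 Eb5 D5

Unit = 4 notes; the statements start on C4, F4, Bb4, moving up a 4th each time.
So cell 4 is Eb5 Db5 Eb5 D5.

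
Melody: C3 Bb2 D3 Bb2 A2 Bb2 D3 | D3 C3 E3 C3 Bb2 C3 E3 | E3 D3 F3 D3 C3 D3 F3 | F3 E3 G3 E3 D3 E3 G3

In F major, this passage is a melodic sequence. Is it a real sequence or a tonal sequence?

Every note is diatonic to F major.
Cell 1 has -1 semitones from note 4 to 5, but cell 2 has -2 — the interval quality changes while the contour stays the same, which is the hallmark of a tonal sequence.

tonal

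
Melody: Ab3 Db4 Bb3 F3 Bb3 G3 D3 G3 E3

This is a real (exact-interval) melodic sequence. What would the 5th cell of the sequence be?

G#2 C#3 A#2

Taking 3-note groups, the heads are Ab3, F3, D3: the pattern moves down a 3rd.
Carrying on: B2 → G#2.
So cell 5 is G#2 C#3 A#2.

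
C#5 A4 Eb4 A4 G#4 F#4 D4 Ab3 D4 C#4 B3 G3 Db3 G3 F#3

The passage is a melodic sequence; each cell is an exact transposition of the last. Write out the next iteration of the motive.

Taking 5-note groups, the heads are C#5, F#4, B3: the pattern moves down a 5th.
Statement 4 starts on E3 and keeps the same exact contour: E3 C3 Gb2 C3 B2.

E3 C3 Gb2 C3 B2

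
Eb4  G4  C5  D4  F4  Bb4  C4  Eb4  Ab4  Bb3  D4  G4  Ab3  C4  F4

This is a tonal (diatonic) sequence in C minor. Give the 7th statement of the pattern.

Unit = 3 notes; the statements start on Eb4, D4, C4, Bb3, Ab3, moving down a 2nd each time.
Carrying on: G3 → F3.
From F3 the diatonic shape gives F3 Ab3 D4.

F3 Ab3 D4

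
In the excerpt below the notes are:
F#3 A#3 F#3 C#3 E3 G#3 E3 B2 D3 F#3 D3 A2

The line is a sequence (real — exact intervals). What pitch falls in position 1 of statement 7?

Gb2

With 4-note cells, note 1 of each statement runs F#3, E3, D3.
Extending down a 2nd: C3 → Bb2 → Ab2 → Gb2.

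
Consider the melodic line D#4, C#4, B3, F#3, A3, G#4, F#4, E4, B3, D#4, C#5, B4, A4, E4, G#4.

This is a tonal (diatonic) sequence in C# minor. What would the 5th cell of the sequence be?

The 5-note cells begin on D#4, G#4, C#5 — each up a 4th from the last.
Extending up a 4th: F#5 → B5.
So cell 5 is B5 A5 G#5 D#5 F#5.

B5 A5 G#5 D#5 F#5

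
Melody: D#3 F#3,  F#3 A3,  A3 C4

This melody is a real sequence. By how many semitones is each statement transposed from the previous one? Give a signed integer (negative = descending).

3

Unit = 2 notes; the statements start on D#3, F#3, A3, moving up a 3rd each time.
D#3→F#3 is 54 − 51 = 3 semitones.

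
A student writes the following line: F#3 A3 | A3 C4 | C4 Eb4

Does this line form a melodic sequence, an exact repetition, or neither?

Each 2-note cell is the previous one transposed up a 3rd.

sequence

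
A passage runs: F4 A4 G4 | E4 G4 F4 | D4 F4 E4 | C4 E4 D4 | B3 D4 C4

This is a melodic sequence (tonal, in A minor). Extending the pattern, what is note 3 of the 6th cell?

With 3-note cells, note 3 of each statement runs G4, F4, E4, D4, C4.
Each moves down a 2nd; the next is B3.

B3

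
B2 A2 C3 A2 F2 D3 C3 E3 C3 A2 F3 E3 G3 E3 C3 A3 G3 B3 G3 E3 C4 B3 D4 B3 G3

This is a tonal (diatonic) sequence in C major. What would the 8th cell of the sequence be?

The 5-note cells begin on B2, D3, F3, A3, C4 — each up a 3rd from the last.
Continuing the starts: E4 → G4 → B4.
Statement 8 starts on B4 and keeps the same diatonic contour: B4 A4 C5 A4 F4.

B4 A4 C5 A4 F4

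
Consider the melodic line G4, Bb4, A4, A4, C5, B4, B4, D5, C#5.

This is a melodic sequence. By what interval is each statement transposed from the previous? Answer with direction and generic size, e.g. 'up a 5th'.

up a 2nd

Unit = 3 notes; the statements start on G4, A4, B4, moving up a 2nd each time.
G4 to A4 is up a 2nd.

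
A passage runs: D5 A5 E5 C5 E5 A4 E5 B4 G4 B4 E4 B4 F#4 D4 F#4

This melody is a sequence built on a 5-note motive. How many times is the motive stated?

3

15 notes in groups of 5 gives 15/5 = 3 statements.
Starts: D5, A4, E4 — each down a 4th.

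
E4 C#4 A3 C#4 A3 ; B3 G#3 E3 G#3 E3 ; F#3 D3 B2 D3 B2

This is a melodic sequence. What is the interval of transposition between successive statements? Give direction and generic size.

down a 4th

Unit = 5 notes; the statements start on E4, B3, F#3, moving down a 4th each time.
E4 to B3 is down a 4th.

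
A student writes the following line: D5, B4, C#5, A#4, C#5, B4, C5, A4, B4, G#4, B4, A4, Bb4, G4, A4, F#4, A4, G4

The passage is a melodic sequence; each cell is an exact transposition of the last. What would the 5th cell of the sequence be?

Gb4 Eb4 F4 D4 F4 Eb4

The 6-note cells begin on D5, C5, Bb4 — each down a 2nd from the last.
Continuing the starts: Ab4 → Gb4.
So cell 5 is Gb4 Eb4 F4 D4 F4 Eb4.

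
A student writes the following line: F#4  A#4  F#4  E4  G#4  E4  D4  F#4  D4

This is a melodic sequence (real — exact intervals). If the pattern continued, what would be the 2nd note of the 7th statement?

The unit is 3 notes. Position-2 pitches of the 3 shown cells: A#4, G#4, F#4.
Each moves down a 2nd. Continuing: E4 → D4 → C4 → Bb3.

Bb3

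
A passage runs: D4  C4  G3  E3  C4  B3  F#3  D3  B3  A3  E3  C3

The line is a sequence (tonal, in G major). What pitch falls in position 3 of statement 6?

B2

With 4-note cells, note 3 of each statement runs G3, F#3, E3.
Extending down a 2nd: D3 → C3 → B2.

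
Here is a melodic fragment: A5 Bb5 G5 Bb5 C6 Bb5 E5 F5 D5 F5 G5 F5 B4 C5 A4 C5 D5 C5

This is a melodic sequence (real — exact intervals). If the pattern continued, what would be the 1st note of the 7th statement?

D#3

The unit is 6 notes. Position-1 pitches of the 3 shown cells: A5, E5, B4.
Carrying that down a 4th forward: F#4 → C#4 → G#3 → D#3.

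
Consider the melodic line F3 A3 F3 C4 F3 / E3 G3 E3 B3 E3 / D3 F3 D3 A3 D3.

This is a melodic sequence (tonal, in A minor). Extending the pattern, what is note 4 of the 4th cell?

The unit is 5 notes. Position-4 pitches of the 3 shown cells: C4, B3, A3.
Each moves down a 2nd; the next is G3.

G3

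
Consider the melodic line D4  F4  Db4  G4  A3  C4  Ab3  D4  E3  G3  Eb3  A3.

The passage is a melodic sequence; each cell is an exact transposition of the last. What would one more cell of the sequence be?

B2 D3 Bb2 E3

Unit = 4 notes; the statements start on D4, A3, E3, moving down a 4th each time.
From B2 the exact shape gives B2 D3 Bb2 E3.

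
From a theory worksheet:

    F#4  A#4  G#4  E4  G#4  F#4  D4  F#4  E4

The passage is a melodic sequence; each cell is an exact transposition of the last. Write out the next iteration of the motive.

Taking 3-note groups, the heads are F#4, E4, D4: the pattern moves down a 2nd.
Statement 4 starts on C4 and keeps the same exact contour: C4 E4 D4.

C4 E4 D4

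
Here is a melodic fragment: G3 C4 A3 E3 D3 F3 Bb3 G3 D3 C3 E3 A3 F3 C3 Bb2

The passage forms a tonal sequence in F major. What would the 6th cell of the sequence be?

Bb2 E3 C3 G2 F2

Unit = 5 notes; the statements start on G3, F3, E3, moving down a 2nd each time.
Carrying on: D3 → C3 → Bb2.
So cell 6 is Bb2 E3 C3 G2 F2.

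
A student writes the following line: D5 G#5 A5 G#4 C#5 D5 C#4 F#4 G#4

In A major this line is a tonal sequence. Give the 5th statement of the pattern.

The 3-note cells begin on D5, G#4, C#4 — each down a 5th from the last.
Carrying on: F#3 → B2.
From B2 the diatonic shape gives B2 E3 F#3.

B2 E3 F#3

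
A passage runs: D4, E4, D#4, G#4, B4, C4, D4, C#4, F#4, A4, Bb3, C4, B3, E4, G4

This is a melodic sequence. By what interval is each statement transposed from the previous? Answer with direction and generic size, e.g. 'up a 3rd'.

down a 2nd

With a 5-note motive the entries are D4, C4, Bb3, each down a 2nd from the previous.
From D4 to C4: down a 2nd.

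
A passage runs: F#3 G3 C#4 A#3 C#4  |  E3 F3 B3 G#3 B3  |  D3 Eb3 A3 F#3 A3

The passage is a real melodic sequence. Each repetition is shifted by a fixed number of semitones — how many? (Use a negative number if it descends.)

The 5-note cells begin on F#3, E3, D3 — each down a 2nd from the last.
F#3 to E3 spans -2 semitones.

-2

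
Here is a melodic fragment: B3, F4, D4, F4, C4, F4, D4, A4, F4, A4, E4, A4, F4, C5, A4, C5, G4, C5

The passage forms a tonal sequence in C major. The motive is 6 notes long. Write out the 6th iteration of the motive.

Taking 6-note groups, the heads are B3, D4, F4: the pattern moves up a 3rd.
Continuing the starts: A4 → C5 → E5.
So cell 6 is E5 B5 G5 B5 F5 B5.

E5 B5 G5 B5 F5 B5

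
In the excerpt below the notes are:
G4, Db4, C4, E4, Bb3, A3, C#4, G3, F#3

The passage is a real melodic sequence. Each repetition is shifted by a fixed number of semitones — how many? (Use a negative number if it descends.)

-3

The 3-note cells begin on G4, E4, C#4 — each down a 3rd from the last.
Counting half-steps from G4 to E4: -3.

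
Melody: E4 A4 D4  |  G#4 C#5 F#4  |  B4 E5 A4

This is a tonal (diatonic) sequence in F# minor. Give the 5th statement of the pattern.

Taking 3-note groups, the heads are E4, G#4, B4: the pattern moves up a 3rd.
Continuing the starts: D5 → F#5.
So cell 5 is F#5 B5 E5.

F#5 B5 E5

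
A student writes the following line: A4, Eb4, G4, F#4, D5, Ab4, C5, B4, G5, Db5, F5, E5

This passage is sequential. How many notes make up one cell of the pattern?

4

There are 12 notes; a 4-note unit gives 3 cells:
A4 Eb4 G4 F#4 | D5 Ab4 C5 B4 | G5 Db5 F5 E5
That's a consistent up a 4th shift per cell, and no other grouping gives one.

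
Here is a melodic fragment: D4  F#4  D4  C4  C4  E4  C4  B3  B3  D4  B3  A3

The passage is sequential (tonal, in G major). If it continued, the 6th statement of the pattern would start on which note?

F#3

The 4-note cells begin on D4, C4, B3 — each down a 2nd from the last.
Continuing: A3 → G3 → F#3. Statement 6 starts on F#3.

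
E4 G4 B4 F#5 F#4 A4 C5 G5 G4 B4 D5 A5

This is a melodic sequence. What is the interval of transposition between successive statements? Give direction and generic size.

up a 2nd

Unit = 4 notes; the statements start on E4, F#4, G4, moving up a 2nd each time.
E4 to F#4 is up a 2nd.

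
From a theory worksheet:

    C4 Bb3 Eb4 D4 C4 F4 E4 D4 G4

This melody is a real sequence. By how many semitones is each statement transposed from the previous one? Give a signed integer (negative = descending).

2

Unit = 3 notes; the statements start on C4, D4, E4, moving up a 2nd each time.
C4→D4 is 62 − 60 = 2 semitones.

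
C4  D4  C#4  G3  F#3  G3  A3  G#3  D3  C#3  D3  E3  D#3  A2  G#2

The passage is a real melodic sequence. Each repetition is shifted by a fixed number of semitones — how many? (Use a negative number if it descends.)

The 5-note cells begin on C4, G3, D3 — each down a 4th from the last.
C4 to G3 spans -5 semitones.

-5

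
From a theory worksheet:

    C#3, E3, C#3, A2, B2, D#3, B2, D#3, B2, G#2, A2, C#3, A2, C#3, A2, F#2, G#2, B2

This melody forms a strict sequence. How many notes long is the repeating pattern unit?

6

18 notes total. Splitting into 3 groups of 6:
C#3 E3 C#3 A2 B2 D#3 | B2 D#3 B2 G#2 A2 C#3 | A2 C#3 A2 F#2 G#2 B2
Every group is a transposition down a 2nd of the one before; no shorter unit works.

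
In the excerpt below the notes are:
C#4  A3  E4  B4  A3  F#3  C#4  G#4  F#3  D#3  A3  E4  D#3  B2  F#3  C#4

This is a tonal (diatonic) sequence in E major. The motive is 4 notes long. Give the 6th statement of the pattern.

G#2 E2 B2 F#3

Unit = 4 notes; the statements start on C#4, A3, F#3, D#3, moving down a 3rd each time.
Continuing the starts: B2 → G#2.
So cell 6 is G#2 E2 B2 F#3.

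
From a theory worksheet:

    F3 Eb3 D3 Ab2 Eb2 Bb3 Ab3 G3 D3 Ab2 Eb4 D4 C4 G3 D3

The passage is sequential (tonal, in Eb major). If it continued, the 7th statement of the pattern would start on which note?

C6

The 5-note cells begin on F3, Bb3, Eb4 — each up a 4th from the last.
Extending the heads up a 4th: Ab4 → D5 → G5 → C6.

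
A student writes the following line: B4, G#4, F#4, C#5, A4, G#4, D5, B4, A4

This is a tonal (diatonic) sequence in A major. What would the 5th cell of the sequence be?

F#5 D5 C#5

The 3-note cells begin on B4, C#5, D5 — each up a 2nd from the last.
Continuing the starts: E5 → F#5.
Statement 5 starts on F#5 and keeps the same diatonic contour: F#5 D5 C#5.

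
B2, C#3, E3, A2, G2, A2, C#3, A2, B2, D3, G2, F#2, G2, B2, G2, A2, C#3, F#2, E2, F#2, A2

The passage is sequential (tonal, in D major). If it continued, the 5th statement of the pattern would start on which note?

Taking 7-note groups, the heads are B2, A2, G2: the pattern moves down a 2nd.
Continuing: F#2 → E2. Statement 5 starts on E2.

E2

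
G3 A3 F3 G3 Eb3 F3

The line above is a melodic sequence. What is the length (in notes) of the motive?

There are 6 notes; a 2-note unit gives 3 cells:
G3 A3 | F3 G3 | Eb3 F3
Each cell is the previous one down a 2nd — so the unit is 2 notes.

2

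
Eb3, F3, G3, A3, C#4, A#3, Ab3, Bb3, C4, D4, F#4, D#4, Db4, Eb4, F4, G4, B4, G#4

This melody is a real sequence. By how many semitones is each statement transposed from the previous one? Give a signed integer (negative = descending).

Unit = 6 notes; the statements start on Eb3, Ab3, Db4, moving up a 4th each time.
Eb3→Ab3 is 56 − 51 = 5 semitones.

5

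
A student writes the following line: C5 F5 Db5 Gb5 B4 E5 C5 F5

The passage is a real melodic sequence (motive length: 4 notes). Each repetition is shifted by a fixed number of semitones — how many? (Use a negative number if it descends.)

-1

The 4-note cells begin on C5, B4 — each down a 2nd from the last.
Counting half-steps from C5 to B4: -1.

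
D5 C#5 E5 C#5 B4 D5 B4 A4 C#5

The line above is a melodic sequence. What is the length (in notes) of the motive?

3

9 notes total. Splitting into 3 groups of 3:
D5 C#5 E5 | C#5 B4 D5 | B4 A4 C#5
Every group is a transposition down a 2nd of the one before; no shorter unit works.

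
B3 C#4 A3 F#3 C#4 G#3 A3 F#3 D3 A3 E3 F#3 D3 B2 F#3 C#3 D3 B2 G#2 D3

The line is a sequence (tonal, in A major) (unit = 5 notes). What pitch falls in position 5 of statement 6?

G#2

Grouping in 5s, the 5th note of each cell is C#4, A3, F#3, D3.
Each moves down a 3rd. Continuing: B2 → G#2.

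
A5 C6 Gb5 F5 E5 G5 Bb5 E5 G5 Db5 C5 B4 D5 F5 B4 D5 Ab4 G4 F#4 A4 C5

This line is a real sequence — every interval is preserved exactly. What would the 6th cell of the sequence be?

G#3 B3 F3 E3 D#3 F#3 A3

Taking 7-note groups, the heads are A5, E5, B4: the pattern moves down a 4th.
Carrying on: F#4 → C#4 → G#3.
So cell 6 is G#3 B3 F3 E3 D#3 F#3 A3.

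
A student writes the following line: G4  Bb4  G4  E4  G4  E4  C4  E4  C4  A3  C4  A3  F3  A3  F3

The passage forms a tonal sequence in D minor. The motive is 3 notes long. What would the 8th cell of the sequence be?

G2 Bb2 G2

The 3-note cells begin on G4, E4, C4, A3, F3 — each down a 3rd from the last.
Carrying on: D3 → Bb2 → G2.
Statement 8 starts on G2 and keeps the same diatonic contour: G2 Bb2 G2.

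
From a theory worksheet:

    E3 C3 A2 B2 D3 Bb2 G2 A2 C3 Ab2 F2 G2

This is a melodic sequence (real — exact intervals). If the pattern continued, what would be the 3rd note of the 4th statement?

The unit is 4 notes. Position-3 pitches of the 3 shown cells: A2, G2, F2.
One more down a 2nd gives Eb2.

Eb2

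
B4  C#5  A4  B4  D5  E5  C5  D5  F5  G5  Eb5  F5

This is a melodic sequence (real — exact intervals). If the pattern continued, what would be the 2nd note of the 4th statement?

Grouping in 4s, the 2nd note of each cell is C#5, E5, G5.
Each moves up a 3rd; the next is Bb5.

Bb5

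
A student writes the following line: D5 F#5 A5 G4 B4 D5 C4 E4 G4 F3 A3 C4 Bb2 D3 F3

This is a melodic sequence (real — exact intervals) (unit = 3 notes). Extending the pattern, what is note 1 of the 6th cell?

Eb2

With 3-note cells, note 1 of each statement runs D5, G4, C4, F3, Bb2.
One more down a 5th gives Eb2.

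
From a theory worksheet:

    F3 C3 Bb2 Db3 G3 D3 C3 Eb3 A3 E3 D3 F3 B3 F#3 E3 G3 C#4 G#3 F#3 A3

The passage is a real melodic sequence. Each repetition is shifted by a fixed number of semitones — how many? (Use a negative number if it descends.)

With a 4-note motive the entries are F3, G3, A3, B3, C#4, each up a 2nd from the previous.
Counting half-steps from F3 to G3: 2.

2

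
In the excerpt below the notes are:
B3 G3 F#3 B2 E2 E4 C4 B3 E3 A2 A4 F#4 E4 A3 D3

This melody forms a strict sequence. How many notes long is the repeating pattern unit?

5

Try groups of 5 (3 cells in 15 notes):
B3 G3 F#3 B2 E2 | E4 C4 B3 E3 A2 | A4 F#4 E4 A3 D3
Every group is a transposition up a 4th of the one before; no shorter unit works.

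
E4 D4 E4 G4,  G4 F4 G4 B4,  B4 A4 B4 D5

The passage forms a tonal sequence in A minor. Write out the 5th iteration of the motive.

The 4-note cells begin on E4, G4, B4 — each up a 3rd from the last.
Continuing the starts: D5 → F5.
So cell 5 is F5 E5 F5 A5.

F5 E5 F5 A5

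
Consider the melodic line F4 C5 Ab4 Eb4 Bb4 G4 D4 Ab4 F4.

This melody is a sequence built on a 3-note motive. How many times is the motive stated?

3

9 notes in groups of 3 gives 9/3 = 3 statements.
Starts: F4, Eb4, D4 — each down a 2nd.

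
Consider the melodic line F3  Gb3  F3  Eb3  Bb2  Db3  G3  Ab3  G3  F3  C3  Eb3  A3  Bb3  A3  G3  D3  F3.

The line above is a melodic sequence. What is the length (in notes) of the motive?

18 notes total. Splitting into 3 groups of 6:
F3 Gb3 F3 Eb3 Bb2 Db3 | G3 Ab3 G3 F3 C3 Eb3 | A3 Bb3 A3 G3 D3 F3
Each cell is the previous one up a 2nd — so the unit is 6 notes.

6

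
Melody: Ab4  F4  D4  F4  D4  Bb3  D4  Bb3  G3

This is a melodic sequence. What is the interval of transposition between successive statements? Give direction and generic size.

The 3-note cells begin on Ab4, F4, D4 — each down a 3rd from the last.
From Ab4 to F4: down a 3rd.

down a 3rd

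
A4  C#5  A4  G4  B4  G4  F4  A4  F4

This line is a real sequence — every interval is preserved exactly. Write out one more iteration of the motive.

Eb4 G4 Eb4

The 3-note cells begin on A4, G4, F4 — each down a 2nd from the last.
From Eb4 the exact shape gives Eb4 G4 Eb4.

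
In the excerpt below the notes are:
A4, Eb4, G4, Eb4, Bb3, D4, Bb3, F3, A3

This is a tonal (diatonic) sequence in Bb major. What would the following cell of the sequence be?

F3 C3 Eb3

With a 3-note motive the entries are A4, Eb4, Bb3, each down a 4th from the previous.
From F3 the diatonic shape gives F3 C3 Eb3.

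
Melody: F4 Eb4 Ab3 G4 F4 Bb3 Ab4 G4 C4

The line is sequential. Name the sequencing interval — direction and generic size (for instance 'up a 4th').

up a 2nd

With a 3-note motive the entries are F4, G4, Ab4, each up a 2nd from the previous.
From F4 to G4: up a 2nd.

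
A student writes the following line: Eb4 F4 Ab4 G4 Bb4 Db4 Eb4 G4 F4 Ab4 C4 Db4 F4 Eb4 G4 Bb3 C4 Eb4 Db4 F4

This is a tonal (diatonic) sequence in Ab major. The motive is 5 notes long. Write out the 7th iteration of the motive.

F3 G3 Bb3 Ab3 C4

Unit = 5 notes; the statements start on Eb4, Db4, C4, Bb3, moving down a 2nd each time.
Extending down a 2nd: Ab3 → G3 → F3.
From F3 the diatonic shape gives F3 G3 Bb3 Ab3 C4.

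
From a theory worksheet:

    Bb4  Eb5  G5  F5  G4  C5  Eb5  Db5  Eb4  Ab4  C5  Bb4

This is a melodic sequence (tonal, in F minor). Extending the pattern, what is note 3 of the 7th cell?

With 4-note cells, note 3 of each statement runs G5, Eb5, C5.
Each moves down a 3rd. Continuing: Ab4 → F4 → Db4 → Bb3.

Bb3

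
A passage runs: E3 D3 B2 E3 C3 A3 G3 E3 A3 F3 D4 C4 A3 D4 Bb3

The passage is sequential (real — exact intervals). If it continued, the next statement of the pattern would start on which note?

With a 5-note motive the entries are E3, A3, D4, each up a 4th from the previous.
One more step up a 4th gives G4.

G4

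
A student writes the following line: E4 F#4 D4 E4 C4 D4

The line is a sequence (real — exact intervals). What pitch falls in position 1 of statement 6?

Gb3

Grouping in 2s, the 1st note of each cell is E4, D4, C4.
Carrying that down a 2nd forward: Bb3 → Ab3 → Gb3.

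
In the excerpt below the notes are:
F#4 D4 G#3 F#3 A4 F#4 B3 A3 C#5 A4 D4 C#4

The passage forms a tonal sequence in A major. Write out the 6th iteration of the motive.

B5 G#5 C#5 B4

Taking 4-note groups, the heads are F#4, A4, C#5: the pattern moves up a 3rd.
Carrying on: E5 → G#5 → B5.
Statement 6 starts on B5 and keeps the same diatonic contour: B5 G#5 C#5 B4.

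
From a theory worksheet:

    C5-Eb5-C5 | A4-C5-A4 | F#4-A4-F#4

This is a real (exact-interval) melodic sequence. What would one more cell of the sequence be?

The 3-note cells begin on C5, A4, F#4 — each down a 3rd from the last.
From D#4 the exact shape gives D#4 F#4 D#4.

D#4 F#4 D#4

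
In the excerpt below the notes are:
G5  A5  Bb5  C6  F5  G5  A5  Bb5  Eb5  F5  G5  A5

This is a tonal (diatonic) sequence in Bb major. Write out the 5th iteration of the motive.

Taking 4-note groups, the heads are G5, F5, Eb5: the pattern moves down a 2nd.
Carrying on: D5 → C5.
So cell 5 is C5 D5 Eb5 F5.

C5 D5 Eb5 F5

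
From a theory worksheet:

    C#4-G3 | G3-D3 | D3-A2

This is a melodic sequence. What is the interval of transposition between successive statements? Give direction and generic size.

down a 4th

Unit = 2 notes; the statements start on C#4, G3, D3, moving down a 4th each time.
C#4 to G3 is down a 4th.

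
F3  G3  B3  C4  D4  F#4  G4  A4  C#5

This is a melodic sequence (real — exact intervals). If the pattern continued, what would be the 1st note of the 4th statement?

With 3-note cells, note 1 of each statement runs F3, C4, G4.
One more up a 5th gives D5.

D5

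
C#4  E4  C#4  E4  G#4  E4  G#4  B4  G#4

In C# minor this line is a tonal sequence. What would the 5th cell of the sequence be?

With a 3-note motive the entries are C#4, E4, G#4, each up a 3rd from the previous.
Extending up a 3rd: B4 → D#5.
Statement 5 starts on D#5 and keeps the same diatonic contour: D#5 F#5 D#5.

D#5 F#5 D#5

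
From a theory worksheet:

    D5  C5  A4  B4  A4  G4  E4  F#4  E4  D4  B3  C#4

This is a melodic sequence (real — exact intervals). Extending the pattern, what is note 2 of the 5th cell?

With 4-note cells, note 2 of each statement runs C5, G4, D4.
Each moves down a 4th. Continuing: A3 → E3.

E3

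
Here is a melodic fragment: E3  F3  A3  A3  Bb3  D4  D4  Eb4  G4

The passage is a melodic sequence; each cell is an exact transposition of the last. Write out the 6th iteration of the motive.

F5 Gb5 Bb5

Taking 3-note groups, the heads are E3, A3, D4: the pattern moves up a 4th.
Continuing the starts: G4 → C5 → F5.
From F5 the exact shape gives F5 Gb5 Bb5.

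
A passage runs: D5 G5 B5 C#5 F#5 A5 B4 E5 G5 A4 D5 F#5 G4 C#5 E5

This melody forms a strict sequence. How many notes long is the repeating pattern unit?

3

There are 15 notes; a 3-note unit gives 5 cells:
D5 G5 B5 | C#5 F#5 A5 | B4 E5 G5 | A4 D5 F#5 | G4 C#5 E5
Every group is a transposition down a 2nd of the one before; no shorter unit works.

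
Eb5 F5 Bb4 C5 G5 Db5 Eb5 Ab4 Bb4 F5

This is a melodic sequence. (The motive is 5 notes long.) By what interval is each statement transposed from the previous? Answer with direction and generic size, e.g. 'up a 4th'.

down a 2nd

Unit = 5 notes; the statements start on Eb5, Db5, moving down a 2nd each time.
Eb5 to Db5 is down a 2nd.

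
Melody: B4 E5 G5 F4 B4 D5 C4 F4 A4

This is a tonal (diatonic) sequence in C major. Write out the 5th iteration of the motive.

D3 G3 B3

Taking 3-note groups, the heads are B4, F4, C4: the pattern moves down a 4th.
Extending down a 4th: G3 → D3.
From D3 the diatonic shape gives D3 G3 B3.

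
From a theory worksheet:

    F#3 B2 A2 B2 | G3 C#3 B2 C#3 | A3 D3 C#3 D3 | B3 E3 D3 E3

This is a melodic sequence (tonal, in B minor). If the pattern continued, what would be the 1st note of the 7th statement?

Grouping in 4s, the 1st note of each cell is F#3, G3, A3, B3.
Each moves up a 2nd. Continuing: C#4 → D4 → E4.

E4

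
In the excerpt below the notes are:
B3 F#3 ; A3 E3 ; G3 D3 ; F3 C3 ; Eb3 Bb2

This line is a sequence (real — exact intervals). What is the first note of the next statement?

Db3

Unit = 2 notes; the statements start on B3, A3, G3, F3, Eb3, moving down a 2nd each time.
One more step down a 2nd gives Db3.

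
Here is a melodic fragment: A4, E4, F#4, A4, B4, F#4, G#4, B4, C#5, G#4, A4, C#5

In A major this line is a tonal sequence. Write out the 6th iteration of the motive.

F#5 C#5 D5 F#5

Unit = 4 notes; the statements start on A4, B4, C#5, moving up a 2nd each time.
Extending up a 2nd: D5 → E5 → F#5.
From F#5 the diatonic shape gives F#5 C#5 D5 F#5.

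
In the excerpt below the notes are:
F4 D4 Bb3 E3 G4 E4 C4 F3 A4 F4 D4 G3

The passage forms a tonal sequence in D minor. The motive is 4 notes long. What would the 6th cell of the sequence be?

With a 4-note motive the entries are F4, G4, A4, each up a 2nd from the previous.
Extending up a 2nd: Bb4 → C5 → D5.
So cell 6 is D5 Bb4 G4 C4.

D5 Bb4 G4 C4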